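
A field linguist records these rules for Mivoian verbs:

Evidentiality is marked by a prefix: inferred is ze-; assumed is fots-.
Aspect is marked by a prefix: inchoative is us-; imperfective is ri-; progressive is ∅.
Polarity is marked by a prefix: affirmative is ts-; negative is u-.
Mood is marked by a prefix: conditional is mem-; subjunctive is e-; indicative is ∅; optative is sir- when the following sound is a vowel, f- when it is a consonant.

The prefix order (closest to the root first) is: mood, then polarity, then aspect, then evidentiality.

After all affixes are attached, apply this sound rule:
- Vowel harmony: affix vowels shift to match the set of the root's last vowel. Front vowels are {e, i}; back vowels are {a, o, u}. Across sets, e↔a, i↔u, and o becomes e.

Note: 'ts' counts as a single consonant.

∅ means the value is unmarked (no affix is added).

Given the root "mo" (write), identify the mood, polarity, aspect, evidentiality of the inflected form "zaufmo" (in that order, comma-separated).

optative, negative, progressive, inferred

Segment: ze-u-f-mo.
mood: sir/f- → optative.
polarity: u- → negative.
aspect: ∅ → progressive.
evidentiality: ze- → inferred.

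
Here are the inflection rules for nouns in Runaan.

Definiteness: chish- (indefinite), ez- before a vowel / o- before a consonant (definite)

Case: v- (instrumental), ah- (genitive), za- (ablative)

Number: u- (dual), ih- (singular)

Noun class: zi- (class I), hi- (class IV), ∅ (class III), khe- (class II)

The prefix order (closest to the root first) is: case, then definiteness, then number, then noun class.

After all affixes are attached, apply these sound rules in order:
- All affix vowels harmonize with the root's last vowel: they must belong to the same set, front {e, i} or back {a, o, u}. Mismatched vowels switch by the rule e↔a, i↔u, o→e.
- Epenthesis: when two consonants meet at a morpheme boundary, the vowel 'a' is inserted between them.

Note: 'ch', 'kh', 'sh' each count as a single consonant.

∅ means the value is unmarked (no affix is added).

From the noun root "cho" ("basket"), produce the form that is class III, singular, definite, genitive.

Attach case genitive ah- → ahcho.
Attach definiteness definite ez- (before vowel 'a') → ezahcho.
Attach number singular ih- → ihezahcho.
noun class = class III: zero marking, form stays ihezahcho.
Apply vowel harmony: ihezahcho → uhazahcho.
Apply epenthesis: uhazahcho → uhazahacho.

uhazahacho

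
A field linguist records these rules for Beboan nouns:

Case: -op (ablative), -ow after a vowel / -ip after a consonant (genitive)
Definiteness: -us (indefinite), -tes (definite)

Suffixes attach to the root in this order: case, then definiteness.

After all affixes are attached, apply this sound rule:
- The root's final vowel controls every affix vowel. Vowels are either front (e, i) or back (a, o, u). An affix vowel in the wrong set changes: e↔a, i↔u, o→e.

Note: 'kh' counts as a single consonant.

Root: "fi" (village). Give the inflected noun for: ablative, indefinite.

Attach case ablative -op → fiop.
Attach definiteness indefinite -us → fiopus.
Apply vowel harmony: fiopus → fiepis.

fiepis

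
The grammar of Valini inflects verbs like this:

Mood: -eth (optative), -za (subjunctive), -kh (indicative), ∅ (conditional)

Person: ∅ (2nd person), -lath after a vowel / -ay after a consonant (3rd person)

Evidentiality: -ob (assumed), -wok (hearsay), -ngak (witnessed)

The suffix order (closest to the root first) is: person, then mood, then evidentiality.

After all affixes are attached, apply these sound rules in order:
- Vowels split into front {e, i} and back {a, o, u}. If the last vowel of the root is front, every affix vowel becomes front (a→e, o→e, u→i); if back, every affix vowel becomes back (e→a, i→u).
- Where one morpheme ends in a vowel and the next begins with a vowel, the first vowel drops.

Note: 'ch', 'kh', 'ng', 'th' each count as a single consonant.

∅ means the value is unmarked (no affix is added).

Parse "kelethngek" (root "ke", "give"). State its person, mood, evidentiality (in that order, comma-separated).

Segment: ke-lath-ngak.
person: -lath/ay → 3rd person.
mood: ∅ → conditional.
evidentiality: -ngak → witnessed.

3rd person, conditional, witnessed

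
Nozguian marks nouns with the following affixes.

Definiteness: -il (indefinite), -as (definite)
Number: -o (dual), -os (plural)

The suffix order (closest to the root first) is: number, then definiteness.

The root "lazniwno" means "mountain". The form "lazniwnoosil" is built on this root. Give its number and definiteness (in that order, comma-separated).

plural, indefinite

Segment: lazniwno-os-il.
number: -os → plural.
definiteness: -il → indefinite.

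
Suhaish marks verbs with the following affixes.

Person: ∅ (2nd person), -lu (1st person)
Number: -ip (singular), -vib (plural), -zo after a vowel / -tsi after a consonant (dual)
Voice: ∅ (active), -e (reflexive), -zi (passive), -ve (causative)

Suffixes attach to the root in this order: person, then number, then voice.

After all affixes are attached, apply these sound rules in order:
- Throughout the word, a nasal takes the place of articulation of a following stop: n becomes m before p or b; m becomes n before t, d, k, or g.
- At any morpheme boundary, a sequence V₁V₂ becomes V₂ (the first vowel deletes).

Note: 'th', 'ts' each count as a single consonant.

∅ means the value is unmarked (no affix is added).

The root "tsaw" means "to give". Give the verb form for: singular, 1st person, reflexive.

Attach person 1st person -lu → tsawlu.
Attach number singular -ip → tsawluip.
Attach voice reflexive -e → tsawluipe.
Nasal assimilation: no change.
Apply vowel deletion: tsawluipe → tsawlipe.

tsawlipe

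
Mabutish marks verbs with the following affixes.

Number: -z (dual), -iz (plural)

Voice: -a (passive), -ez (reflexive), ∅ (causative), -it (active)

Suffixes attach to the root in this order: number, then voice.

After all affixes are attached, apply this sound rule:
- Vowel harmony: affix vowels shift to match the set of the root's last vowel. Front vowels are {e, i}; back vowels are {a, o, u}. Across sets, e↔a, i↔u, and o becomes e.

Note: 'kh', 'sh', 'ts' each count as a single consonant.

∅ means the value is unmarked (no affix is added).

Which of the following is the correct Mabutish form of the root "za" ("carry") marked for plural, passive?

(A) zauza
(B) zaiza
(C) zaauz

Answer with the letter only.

Attach number plural -iz → zaiz.
Attach voice passive -a → zaiza.
Apply vowel harmony: zaiza → zauza.
So the correct form is zauza, option (A).
(B) zaiza is wrong: it fails to apply the sound rule(s).
(C) zaauz is wrong: it has the affixes in the wrong order.

A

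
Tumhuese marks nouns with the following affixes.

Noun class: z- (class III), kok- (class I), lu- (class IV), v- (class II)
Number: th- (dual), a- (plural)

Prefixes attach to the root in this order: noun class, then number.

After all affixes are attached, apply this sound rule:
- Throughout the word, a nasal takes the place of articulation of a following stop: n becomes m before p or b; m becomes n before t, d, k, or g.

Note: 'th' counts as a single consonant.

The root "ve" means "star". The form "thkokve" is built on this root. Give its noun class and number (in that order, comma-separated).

Segment: th-kok-ve.
noun class: kok- → class I.
number: th- → dual.

class I, dual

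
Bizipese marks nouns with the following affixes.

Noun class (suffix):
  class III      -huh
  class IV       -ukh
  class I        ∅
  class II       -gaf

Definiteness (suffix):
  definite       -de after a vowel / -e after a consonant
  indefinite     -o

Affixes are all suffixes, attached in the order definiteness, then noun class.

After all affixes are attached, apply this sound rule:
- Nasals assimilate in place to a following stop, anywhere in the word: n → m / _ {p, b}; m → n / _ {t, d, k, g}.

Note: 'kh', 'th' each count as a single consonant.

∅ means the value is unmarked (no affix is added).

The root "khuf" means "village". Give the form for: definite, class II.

Attach definiteness definite -e (after consonant 'f') → khufe.
Attach noun class class II -gaf → khufegaf.
Nasal assimilation: no change.

khufegaf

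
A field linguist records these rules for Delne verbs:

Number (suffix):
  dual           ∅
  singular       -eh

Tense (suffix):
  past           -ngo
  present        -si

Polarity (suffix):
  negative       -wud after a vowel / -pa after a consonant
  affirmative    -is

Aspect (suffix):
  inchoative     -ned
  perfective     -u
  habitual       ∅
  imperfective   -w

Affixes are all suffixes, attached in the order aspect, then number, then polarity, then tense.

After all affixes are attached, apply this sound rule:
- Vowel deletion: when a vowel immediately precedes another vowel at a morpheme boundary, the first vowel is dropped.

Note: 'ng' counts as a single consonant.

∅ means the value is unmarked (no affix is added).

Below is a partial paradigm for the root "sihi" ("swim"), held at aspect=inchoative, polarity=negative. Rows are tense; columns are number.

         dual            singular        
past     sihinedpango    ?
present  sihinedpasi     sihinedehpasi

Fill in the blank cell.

Attach aspect inchoative -ned → sihined.
Attach number singular -eh → sihinedeh.
Attach polarity negative -pa (after consonant 'h') → sihinedehpa.
Attach tense past -ngo → sihinedehpango.
Vowel deletion: no change.

sihinedehpango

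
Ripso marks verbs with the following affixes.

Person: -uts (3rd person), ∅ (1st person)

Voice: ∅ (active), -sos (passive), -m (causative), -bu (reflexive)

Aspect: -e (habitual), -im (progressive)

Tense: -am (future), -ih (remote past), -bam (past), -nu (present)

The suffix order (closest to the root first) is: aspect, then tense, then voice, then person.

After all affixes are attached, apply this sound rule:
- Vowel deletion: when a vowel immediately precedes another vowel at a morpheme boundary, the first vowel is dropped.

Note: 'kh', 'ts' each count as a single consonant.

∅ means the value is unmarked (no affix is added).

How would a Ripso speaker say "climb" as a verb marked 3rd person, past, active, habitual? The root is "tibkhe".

Attach aspect habitual -e → tibkhee.
Attach tense past -bam → tibkheebam.
voice = active: zero marking, form stays tibkheebam.
Attach person 3rd person -uts → tibkheebamuts.
Apply vowel deletion: tibkheebamuts → tibkhebamuts.

tibkhebamuts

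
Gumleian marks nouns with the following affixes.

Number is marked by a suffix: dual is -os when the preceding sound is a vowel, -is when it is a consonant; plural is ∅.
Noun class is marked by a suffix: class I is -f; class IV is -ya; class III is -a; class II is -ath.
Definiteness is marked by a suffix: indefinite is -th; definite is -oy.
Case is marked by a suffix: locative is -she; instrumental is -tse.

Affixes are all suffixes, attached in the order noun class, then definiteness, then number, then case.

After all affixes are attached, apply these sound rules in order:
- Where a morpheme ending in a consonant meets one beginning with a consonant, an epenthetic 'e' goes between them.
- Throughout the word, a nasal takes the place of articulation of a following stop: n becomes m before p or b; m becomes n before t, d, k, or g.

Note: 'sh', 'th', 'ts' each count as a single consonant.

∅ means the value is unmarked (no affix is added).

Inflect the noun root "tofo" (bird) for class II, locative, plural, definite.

Attach noun class class II -ath → tofoath.
Attach definiteness definite -oy → tofoathoy.
number = plural: zero marking, form stays tofoathoy.
Attach case locative -she → tofoathoyshe.
Apply epenthesis: tofoathoyshe → tofoathoyeshe.
Nasal assimilation: no change.

tofoathoyeshe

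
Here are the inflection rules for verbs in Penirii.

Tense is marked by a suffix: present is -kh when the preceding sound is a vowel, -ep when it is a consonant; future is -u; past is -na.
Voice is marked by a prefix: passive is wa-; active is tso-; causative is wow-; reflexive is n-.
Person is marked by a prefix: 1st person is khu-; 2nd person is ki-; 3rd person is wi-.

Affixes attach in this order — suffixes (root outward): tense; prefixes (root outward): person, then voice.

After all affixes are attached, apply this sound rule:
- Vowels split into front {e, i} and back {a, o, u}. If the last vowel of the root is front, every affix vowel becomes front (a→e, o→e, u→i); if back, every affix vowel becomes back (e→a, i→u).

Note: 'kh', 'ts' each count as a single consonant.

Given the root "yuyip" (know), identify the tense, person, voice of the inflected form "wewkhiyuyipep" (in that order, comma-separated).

Segment: wow-khu-yuyip-ep.
tense: -kh/ep → present.
person: khu- → 1st person.
voice: wow- → causative.

present, 1st person, causative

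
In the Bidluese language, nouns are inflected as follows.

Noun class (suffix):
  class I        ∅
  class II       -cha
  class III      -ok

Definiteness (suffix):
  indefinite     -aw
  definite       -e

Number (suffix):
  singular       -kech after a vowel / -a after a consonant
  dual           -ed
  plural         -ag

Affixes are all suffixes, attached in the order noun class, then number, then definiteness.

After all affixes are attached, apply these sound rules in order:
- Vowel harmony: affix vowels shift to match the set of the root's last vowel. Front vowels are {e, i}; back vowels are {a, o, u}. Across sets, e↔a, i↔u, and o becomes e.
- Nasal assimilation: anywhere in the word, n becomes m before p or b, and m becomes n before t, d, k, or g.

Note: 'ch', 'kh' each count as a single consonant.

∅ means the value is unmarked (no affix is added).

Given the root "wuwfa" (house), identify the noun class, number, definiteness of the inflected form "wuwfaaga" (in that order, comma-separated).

Segment: wuwfa-ag-e.
noun class: ∅ → class I.
number: -ag → plural.
definiteness: -e → definite.

class I, plural, definite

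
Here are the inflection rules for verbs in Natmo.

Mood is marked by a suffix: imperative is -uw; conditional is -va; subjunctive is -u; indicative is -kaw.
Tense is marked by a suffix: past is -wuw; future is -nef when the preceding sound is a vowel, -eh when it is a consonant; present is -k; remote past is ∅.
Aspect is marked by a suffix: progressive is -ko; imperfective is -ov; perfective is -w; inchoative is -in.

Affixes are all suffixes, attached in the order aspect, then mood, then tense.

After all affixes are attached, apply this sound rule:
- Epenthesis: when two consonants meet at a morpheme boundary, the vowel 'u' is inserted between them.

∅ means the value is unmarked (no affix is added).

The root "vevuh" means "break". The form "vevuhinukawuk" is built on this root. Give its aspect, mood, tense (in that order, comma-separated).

Segment: vevuh-in-kaw-k.
aspect: -in → inchoative.
mood: -kaw → indicative.
tense: -k → present.

inchoative, indicative, present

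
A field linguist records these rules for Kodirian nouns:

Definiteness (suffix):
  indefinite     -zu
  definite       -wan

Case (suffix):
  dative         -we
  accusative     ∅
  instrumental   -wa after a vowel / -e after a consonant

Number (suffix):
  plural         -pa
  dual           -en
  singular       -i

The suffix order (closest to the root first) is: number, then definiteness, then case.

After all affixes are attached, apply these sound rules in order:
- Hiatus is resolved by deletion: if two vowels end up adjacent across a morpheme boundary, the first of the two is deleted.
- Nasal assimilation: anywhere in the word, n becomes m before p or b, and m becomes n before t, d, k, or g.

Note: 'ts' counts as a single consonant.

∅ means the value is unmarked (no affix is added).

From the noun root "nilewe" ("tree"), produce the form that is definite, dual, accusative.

nilewenwan

Attach number dual -en → nileween.
Attach definiteness definite -wan → nileweenwan.
case = accusative: zero marking, form stays nileweenwan.
Apply vowel deletion: nileweenwan → nilewenwan.
Nasal assimilation: no change.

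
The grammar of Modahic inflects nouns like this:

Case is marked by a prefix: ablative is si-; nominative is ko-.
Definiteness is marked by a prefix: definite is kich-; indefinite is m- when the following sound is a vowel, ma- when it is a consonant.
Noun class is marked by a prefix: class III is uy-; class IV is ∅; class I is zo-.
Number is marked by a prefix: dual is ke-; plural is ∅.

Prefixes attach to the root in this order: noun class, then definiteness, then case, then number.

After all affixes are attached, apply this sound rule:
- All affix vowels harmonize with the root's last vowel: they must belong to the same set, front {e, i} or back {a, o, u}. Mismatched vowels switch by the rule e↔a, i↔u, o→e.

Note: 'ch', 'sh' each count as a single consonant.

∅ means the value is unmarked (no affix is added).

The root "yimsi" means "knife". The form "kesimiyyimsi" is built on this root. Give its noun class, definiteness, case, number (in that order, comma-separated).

Segment: ke-si-m-uy-yimsi.
noun class: uy- → class III.
definiteness: m/ma- → indefinite.
case: si- → ablative.
number: ke- → dual.

class III, indefinite, ablative, dual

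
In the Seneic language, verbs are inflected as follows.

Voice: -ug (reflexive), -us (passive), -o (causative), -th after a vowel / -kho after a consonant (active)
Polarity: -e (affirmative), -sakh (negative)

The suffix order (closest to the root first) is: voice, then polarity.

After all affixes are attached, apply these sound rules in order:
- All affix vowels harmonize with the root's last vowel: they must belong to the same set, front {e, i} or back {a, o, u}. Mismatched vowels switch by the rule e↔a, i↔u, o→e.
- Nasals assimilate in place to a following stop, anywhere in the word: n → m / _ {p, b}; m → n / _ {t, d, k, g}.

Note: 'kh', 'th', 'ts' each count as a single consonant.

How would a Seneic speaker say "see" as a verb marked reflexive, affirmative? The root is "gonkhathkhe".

Attach voice reflexive -ug → gonkhathkheug.
Attach polarity affirmative -e → gonkhathkheuge.
Apply vowel harmony: gonkhathkheuge → gonkhathkheige.
Nasal assimilation: no change.

gonkhathkheige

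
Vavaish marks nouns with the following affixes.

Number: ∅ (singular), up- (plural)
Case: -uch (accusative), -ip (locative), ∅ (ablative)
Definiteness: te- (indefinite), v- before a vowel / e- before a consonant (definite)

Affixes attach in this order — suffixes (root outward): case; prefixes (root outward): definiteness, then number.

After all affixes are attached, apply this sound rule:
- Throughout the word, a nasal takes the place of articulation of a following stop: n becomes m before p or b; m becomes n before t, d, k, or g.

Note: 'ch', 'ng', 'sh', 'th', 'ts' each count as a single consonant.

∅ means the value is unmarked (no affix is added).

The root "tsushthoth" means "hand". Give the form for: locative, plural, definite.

Attach definiteness definite e- (before consonant 'ts') → etsushthoth.
Attach number plural up- → upetsushthoth.
Attach case locative -ip → upetsushthothip.
Nasal assimilation: no change.

upetsushthothip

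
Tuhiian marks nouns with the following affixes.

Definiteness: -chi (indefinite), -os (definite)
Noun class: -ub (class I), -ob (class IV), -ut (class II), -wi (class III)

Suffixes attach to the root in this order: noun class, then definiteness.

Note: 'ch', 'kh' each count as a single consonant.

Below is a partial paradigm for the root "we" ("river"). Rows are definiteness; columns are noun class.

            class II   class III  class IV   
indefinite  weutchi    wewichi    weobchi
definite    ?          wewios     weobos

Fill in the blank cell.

Attach noun class class II -ut → weut.
Attach definiteness definite -os → weutos.

weutos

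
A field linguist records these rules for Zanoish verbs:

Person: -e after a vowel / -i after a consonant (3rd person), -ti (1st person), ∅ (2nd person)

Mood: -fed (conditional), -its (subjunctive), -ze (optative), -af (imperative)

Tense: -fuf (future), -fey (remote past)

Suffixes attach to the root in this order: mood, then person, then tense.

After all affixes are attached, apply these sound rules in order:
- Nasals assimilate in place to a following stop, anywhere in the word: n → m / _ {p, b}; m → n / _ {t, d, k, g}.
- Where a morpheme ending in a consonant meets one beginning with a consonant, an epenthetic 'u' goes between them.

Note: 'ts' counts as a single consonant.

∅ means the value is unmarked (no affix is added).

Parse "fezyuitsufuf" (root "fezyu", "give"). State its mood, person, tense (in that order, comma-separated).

subjunctive, 2nd person, future

Segment: fezyu-its-fuf.
mood: -its → subjunctive.
person: ∅ → 2nd person.
tense: -fuf → future.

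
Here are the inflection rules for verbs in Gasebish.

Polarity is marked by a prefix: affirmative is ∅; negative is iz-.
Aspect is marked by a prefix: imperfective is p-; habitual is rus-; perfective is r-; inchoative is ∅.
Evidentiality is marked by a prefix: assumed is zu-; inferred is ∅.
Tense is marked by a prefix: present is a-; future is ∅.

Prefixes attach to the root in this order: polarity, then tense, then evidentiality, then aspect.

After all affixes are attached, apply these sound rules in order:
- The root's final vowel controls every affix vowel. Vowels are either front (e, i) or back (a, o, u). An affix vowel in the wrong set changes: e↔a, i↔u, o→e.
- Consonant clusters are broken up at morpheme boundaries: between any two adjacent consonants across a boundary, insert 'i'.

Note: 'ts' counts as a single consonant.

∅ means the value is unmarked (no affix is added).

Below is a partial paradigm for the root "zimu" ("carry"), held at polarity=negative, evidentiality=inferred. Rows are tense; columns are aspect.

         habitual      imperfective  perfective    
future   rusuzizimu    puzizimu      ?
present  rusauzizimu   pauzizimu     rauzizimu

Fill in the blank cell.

Attach polarity negative iz- → izzimu.
tense = future: zero marking, form stays izzimu.
evidentiality = inferred: zero marking, form stays izzimu.
Attach aspect perfective r- → rizzimu.
Apply vowel harmony: rizzimu → ruzzimu.
Apply epenthesis: ruzzimu → ruzizimu.

ruzizimu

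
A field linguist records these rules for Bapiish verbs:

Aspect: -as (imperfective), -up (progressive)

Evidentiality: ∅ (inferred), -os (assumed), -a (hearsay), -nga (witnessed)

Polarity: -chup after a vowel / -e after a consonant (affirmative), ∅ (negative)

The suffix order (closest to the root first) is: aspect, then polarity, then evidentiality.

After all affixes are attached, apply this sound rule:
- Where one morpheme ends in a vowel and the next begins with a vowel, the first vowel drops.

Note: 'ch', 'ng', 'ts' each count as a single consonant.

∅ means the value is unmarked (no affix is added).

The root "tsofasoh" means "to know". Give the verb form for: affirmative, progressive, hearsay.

tsofasohupa

Attach aspect progressive -up → tsofasohup.
Attach polarity affirmative -e (after consonant 'p') → tsofasohupe.
Attach evidentiality hearsay -a → tsofasohupea.
Apply vowel deletion: tsofasohupea → tsofasohupa.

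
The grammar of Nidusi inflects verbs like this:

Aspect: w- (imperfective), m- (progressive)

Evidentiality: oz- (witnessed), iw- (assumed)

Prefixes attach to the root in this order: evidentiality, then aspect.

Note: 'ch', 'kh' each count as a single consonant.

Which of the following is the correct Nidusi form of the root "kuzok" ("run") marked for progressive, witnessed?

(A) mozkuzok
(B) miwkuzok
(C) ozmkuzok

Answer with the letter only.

Attach evidentiality witnessed oz- → ozkuzok.
Attach aspect progressive m- → mozkuzok.
So the correct form is mozkuzok, option (A).
(C) ozmkuzok is wrong: it has the affixes in the wrong order.
(B) miwkuzok is wrong: it uses assumed instead of witnessed for evidentiality.

A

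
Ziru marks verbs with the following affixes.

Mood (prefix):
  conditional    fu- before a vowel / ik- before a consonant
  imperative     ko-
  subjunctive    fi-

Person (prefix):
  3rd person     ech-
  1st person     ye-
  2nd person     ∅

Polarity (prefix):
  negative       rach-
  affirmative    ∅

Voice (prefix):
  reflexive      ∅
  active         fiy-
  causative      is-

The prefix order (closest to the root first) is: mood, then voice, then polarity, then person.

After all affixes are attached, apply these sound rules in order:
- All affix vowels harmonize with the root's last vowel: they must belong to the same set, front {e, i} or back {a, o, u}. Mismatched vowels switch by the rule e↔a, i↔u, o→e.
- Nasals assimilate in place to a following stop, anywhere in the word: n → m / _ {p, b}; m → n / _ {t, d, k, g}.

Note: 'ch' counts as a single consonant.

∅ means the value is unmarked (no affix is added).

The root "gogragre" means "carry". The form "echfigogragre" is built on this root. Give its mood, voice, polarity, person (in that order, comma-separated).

Segment: ech-fi-gogragre.
mood: fi- → subjunctive.
voice: ∅ → reflexive.
polarity: ∅ → affirmative.
person: ech- → 3rd person.

subjunctive, reflexive, affirmative, 3rd person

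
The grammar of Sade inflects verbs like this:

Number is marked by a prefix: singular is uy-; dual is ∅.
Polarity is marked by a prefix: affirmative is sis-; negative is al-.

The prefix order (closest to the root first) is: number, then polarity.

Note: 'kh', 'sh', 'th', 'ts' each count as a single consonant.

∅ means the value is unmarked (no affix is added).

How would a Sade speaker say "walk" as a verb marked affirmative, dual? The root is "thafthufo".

number = dual: zero marking, form stays thafthufo.
Attach polarity affirmative sis- → sisthafthufo.

sisthafthufo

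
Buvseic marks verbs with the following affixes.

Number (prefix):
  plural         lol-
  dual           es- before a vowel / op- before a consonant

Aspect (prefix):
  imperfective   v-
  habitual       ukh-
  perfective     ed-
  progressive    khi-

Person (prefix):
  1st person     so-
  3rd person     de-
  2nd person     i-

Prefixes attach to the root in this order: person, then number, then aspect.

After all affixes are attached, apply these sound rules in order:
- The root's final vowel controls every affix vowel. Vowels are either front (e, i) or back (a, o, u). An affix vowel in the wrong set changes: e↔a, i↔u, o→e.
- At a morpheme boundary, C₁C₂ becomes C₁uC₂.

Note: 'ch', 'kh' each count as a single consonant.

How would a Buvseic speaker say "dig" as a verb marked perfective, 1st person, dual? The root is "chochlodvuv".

Attach person 1st person so- → sochochlodvuv.
Attach number dual op- (before consonant 's') → opsochochlodvuv.
Attach aspect perfective ed- → edopsochochlodvuv.
Apply vowel harmony: edopsochochlodvuv → adopsochochlodvuv.
Apply epenthesis: adopsochochlodvuv → adopusochochlodvuv.

adopusochochlodvuv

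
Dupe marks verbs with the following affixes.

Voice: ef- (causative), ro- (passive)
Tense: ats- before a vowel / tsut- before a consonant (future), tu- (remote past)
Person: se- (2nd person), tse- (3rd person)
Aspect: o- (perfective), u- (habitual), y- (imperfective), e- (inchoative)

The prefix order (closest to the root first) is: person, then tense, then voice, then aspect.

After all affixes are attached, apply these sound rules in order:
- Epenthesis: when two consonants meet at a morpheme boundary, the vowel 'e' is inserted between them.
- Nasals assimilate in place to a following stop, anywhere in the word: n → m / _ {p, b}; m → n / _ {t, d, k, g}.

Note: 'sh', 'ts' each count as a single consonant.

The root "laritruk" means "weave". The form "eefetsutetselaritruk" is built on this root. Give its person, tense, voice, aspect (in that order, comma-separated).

Segment: e-ef-tsut-tse-laritruk.
person: tse- → 3rd person.
tense: ats/tsut- → future.
voice: ef- → causative.
aspect: e- → inchoative.

3rd person, future, causative, inchoative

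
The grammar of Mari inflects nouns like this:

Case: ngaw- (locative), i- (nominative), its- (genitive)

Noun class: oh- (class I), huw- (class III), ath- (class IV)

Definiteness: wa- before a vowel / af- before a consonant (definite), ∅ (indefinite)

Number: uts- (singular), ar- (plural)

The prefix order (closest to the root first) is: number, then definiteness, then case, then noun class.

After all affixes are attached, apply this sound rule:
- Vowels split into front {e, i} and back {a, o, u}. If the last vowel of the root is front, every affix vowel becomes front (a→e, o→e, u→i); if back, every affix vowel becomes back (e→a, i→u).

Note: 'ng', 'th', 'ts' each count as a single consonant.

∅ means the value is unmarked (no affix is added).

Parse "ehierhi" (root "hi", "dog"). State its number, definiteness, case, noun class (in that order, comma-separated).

plural, indefinite, nominative, class I

Segment: oh-i-ar-hi.
number: ar- → plural.
definiteness: ∅ → indefinite.
case: i- → nominative.
noun class: oh- → class I.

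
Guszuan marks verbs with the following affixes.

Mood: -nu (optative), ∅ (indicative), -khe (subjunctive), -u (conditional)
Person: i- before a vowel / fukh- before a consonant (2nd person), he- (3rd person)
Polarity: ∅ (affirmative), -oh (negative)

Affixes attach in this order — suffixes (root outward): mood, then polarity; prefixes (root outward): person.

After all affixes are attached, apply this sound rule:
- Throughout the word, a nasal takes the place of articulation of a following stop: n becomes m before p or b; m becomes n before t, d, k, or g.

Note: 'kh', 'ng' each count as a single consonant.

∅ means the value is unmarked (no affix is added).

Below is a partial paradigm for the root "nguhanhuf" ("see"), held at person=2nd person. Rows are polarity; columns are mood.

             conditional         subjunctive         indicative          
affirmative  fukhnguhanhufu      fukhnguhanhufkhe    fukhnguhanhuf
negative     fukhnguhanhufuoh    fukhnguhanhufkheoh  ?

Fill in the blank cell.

mood = indicative: zero marking, form stays nguhanhuf.
Attach person 2nd person fukh- (before consonant 'ng') → fukhnguhanhuf.
Attach polarity negative -oh → fukhnguhanhufoh.
Nasal assimilation: no change.

fukhnguhanhufoh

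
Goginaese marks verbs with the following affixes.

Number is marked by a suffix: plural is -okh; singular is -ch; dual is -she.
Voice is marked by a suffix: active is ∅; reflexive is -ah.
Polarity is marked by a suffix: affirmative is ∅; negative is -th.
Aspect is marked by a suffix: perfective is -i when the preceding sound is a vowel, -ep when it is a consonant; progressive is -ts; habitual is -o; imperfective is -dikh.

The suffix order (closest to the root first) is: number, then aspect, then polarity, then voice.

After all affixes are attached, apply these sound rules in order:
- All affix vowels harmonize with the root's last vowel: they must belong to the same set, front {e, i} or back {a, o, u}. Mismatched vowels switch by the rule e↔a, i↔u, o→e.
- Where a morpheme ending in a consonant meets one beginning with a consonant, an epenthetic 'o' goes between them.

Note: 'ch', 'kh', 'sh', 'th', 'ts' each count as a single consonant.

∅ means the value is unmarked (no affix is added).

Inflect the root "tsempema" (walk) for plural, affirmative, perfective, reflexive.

Attach number plural -okh → tsempemaokh.
Attach aspect perfective -ep (after consonant 'kh') → tsempemaokhep.
polarity = affirmative: zero marking, form stays tsempemaokhep.
Attach voice reflexive -ah → tsempemaokhepah.
Apply vowel harmony: tsempemaokhepah → tsempemaokhapah.
Epenthesis: no change.

tsempemaokhapah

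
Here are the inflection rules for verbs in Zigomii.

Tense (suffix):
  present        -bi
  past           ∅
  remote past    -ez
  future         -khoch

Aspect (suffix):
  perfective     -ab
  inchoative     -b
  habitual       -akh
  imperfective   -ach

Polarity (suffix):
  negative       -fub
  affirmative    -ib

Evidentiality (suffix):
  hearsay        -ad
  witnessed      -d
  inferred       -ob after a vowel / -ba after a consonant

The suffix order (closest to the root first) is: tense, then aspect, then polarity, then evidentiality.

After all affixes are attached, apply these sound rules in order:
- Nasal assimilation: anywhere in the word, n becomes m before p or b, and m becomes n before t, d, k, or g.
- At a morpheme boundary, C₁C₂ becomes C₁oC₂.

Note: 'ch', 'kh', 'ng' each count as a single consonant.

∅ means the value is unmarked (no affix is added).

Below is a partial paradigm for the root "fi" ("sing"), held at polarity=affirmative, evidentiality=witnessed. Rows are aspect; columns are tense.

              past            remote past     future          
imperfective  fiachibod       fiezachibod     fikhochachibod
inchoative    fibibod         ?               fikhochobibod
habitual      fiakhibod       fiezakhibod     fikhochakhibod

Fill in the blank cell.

Attach tense remote past -ez → fiez.
Attach aspect inchoative -b → fiezb.
Attach polarity affirmative -ib → fiezbib.
Attach evidentiality witnessed -d → fiezbibd.
Nasal assimilation: no change.
Apply epenthesis: fiezbibd → fiezobibod.

fiezobibod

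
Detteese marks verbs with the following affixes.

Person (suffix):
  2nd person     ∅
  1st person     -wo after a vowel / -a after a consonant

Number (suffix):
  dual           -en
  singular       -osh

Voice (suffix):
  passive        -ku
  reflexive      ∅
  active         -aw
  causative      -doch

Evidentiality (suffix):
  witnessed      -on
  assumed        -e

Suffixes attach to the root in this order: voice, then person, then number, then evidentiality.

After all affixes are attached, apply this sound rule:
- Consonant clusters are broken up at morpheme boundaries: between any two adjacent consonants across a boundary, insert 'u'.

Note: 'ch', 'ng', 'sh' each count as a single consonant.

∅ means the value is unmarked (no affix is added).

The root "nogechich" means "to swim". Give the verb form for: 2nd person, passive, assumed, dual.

Attach voice passive -ku → nogechichku.
person = 2nd person: zero marking, form stays nogechichku.
Attach number dual -en → nogechichkuen.
Attach evidentiality assumed -e → nogechichkuene.
Apply epenthesis: nogechichkuene → nogechichukuene.

nogechichukuene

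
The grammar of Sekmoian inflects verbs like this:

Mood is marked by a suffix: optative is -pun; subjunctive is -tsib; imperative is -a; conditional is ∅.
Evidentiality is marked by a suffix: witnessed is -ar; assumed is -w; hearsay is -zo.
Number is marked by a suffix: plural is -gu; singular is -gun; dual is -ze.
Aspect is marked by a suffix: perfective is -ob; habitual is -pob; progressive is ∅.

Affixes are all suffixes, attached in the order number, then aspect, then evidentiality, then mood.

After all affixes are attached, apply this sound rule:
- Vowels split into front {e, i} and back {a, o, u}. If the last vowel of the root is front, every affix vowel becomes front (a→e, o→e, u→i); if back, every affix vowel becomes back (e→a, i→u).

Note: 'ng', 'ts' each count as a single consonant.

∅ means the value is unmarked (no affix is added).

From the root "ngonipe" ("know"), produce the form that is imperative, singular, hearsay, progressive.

ngonipeginzee

Attach number singular -gun → ngonipegun.
aspect = progressive: zero marking, form stays ngonipegun.
Attach evidentiality hearsay -zo → ngonipegunzo.
Attach mood imperative -a → ngonipegunzoa.
Apply vowel harmony: ngonipegunzoa → ngonipeginzee.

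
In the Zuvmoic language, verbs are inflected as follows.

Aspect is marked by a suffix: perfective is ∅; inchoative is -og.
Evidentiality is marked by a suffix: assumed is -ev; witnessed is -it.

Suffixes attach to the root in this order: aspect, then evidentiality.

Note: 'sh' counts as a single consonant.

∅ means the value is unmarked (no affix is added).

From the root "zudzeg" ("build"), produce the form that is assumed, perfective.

aspect = perfective: zero marking, form stays zudzeg.
Attach evidentiality assumed -ev → zudzegev.

zudzegev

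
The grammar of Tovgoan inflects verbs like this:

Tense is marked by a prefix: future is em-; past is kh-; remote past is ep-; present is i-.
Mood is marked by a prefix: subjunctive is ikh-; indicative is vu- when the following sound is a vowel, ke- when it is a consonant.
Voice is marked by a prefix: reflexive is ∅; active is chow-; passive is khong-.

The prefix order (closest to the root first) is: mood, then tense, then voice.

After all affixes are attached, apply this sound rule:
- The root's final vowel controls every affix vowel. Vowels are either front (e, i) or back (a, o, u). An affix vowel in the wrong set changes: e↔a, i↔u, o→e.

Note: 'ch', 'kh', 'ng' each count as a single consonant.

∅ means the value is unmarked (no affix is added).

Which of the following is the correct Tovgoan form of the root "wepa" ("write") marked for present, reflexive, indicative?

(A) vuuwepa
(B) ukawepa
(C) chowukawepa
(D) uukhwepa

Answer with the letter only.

Attach mood indicative ke- (before consonant 'w') → kewepa.
Attach tense present i- → ikewepa.
voice = reflexive: zero marking, form stays ikewepa.
Apply vowel harmony: ikewepa → ukawepa.
So the correct form is ukawepa, option (B).
(A) vuuwepa is wrong: it has the affixes in the wrong order.
(D) uukhwepa is wrong: it uses subjunctive instead of indicative for mood.
(C) chowukawepa is wrong: it uses active instead of reflexive for voice.

B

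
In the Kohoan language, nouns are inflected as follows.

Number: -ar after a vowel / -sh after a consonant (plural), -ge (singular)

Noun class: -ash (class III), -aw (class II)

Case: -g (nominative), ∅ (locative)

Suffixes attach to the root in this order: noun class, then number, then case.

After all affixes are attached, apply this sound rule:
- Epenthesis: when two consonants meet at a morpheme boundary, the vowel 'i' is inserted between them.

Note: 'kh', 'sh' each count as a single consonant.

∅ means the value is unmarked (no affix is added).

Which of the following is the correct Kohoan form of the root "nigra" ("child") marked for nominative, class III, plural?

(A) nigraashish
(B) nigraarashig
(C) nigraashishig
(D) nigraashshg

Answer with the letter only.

Attach noun class class III -ash → nigraash.
Attach number plural -sh (after consonant 'sh') → nigraashsh.
Attach case nominative -g → nigraashshg.
Apply epenthesis: nigraashshg → nigraashishig.
So the correct form is nigraashishig, option (C).
(B) nigraarashig is wrong: it has the affixes in the wrong order.
(A) nigraashish is wrong: it uses locative instead of nominative for case.
(D) nigraashshg is wrong: it fails to apply the sound rule(s).

C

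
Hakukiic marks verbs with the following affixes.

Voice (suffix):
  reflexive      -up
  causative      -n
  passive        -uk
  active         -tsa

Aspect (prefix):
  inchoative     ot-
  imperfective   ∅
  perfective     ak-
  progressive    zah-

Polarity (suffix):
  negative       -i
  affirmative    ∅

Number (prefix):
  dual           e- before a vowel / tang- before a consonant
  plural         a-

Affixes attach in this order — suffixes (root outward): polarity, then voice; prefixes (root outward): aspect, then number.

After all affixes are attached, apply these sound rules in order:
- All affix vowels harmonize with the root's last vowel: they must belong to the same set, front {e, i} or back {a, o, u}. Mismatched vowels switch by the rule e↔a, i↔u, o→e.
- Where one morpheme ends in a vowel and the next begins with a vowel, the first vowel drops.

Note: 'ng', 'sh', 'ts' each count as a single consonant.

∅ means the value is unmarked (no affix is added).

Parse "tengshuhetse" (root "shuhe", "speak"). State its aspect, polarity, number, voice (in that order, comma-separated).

Segment: tang-shuhe-tsa.
aspect: ∅ → imperfective.
polarity: ∅ → affirmative.
number: e/tang- → dual.
voice: -tsa → active.

imperfective, affirmative, dual, active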